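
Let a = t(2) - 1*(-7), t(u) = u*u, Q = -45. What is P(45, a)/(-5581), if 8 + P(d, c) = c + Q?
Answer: 42/5581 ≈ 0.0075255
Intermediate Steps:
t(u) = u**2
a = 11 (a = 2**2 - 1*(-7) = 4 + 7 = 11)
P(d, c) = -53 + c (P(d, c) = -8 + (c - 45) = -8 + (-45 + c) = -53 + c)
P(45, a)/(-5581) = (-53 + 11)/(-5581) = -42*(-1/5581) = 42/5581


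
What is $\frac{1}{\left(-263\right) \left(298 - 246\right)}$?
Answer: $- \frac{1}{13676} \approx -7.3121 \cdot 10^{-5}$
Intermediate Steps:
$\frac{1}{\left(-263\right) \left(298 - 246\right)} = \frac{1}{\left(-263\right) 52} = \frac{1}{-13676} = - \frac{1}{13676}$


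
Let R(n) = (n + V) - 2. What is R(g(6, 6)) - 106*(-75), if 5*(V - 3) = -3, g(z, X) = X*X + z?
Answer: 39962/5 ≈ 7992.4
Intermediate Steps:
g(z, X) = z + X² (g(z, X) = X² + z = z + X²)
V = 12/5 (V = 3 + (⅕)*(-3) = 3 - ⅗ = 12/5 ≈ 2.4000)
R(n) = ⅖ + n (R(n) = (n + 12/5) - 2 = (12/5 + n) - 2 = ⅖ + n)
R(g(6, 6)) - 106*(-75) = (⅖ + (6 + 6²)) - 106*(-75) = (⅖ + (6 + 36)) + 7950 = (⅖ + 42) + 7950 = 212/5 + 7950 = 39962/5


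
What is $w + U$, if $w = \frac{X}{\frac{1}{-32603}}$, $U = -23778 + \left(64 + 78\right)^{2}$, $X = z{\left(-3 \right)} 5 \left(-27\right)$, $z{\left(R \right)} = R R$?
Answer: $39609031$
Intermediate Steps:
$z{\left(R \right)} = R^{2}$
$X = -1215$ ($X = \left(-3\right)^{2} \cdot 5 \left(-27\right) = 9 \cdot 5 \left(-27\right) = 45 \left(-27\right) = -1215$)
$U = -3614$ ($U = -23778 + 142^{2} = -23778 + 20164 = -3614$)
$w = 39612645$ ($w = - \frac{1215}{\frac{1}{-32603}} = - \frac{1215}{- \frac{1}{32603}} = \left(-1215\right) \left(-32603\right) = 39612645$)
$w + U = 39612645 - 3614 = 39609031$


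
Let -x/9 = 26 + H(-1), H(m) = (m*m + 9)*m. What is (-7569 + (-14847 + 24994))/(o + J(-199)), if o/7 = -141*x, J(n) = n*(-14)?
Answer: 1289/72457 ≈ 0.017790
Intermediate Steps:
H(m) = m*(9 + m²) (H(m) = (m² + 9)*m = (9 + m²)*m = m*(9 + m²))
x = -144 (x = -9*(26 - (9 + (-1)²)) = -9*(26 - (9 + 1)) = -9*(26 - 1*10) = -9*(26 - 10) = -9*16 = -144)
J(n) = -14*n
o = 142128 (o = 7*(-141*(-144)) = 7*20304 = 142128)
(-7569 + (-14847 + 24994))/(o + J(-199)) = (-7569 + (-14847 + 24994))/(142128 - 14*(-199)) = (-7569 + 10147)/(142128 + 2786) = 2578/144914 = 2578*(1/144914) = 1289/72457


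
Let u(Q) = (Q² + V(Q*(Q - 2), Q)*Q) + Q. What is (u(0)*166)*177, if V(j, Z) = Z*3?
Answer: 0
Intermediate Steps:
V(j, Z) = 3*Z
u(Q) = Q + 4*Q² (u(Q) = (Q² + (3*Q)*Q) + Q = (Q² + 3*Q²) + Q = 4*Q² + Q = Q + 4*Q²)
(u(0)*166)*177 = ((0*(1 + 4*0))*166)*177 = ((0*(1 + 0))*166)*177 = ((0*1)*166)*177 = (0*166)*177 = 0*177 = 0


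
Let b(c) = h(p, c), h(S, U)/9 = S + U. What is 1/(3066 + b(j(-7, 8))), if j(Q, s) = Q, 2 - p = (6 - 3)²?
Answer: 1/2940 ≈ 0.00034014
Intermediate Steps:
p = -7 (p = 2 - (6 - 3)² = 2 - 1*3² = 2 - 1*9 = 2 - 9 = -7)
h(S, U) = 9*S + 9*U (h(S, U) = 9*(S + U) = 9*S + 9*U)
b(c) = -63 + 9*c (b(c) = 9*(-7) + 9*c = -63 + 9*c)
1/(3066 + b(j(-7, 8))) = 1/(3066 + (-63 + 9*(-7))) = 1/(3066 + (-63 - 63)) = 1/(3066 - 126) = 1/2940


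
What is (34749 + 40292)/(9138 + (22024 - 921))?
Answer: 75041/30241 ≈ 2.4814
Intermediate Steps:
(34749 + 40292)/(9138 + (22024 - 921)) = 75041/(9138 + 21103) = 75041/30241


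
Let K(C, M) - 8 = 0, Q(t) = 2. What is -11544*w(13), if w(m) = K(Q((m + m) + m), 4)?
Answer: -92352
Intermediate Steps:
K(C, M) = 8 (K(C, M) = 8 + 0 = 8)
w(m) = 8
-11544*w(13) = -11544*8 = -92352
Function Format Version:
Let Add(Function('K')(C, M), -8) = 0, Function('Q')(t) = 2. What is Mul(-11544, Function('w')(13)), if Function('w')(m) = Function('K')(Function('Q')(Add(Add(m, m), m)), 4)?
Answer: -92352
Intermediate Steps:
Function('K')(C, M) = 8 (Function('K')(C, M) = Add(8, 0) = 8)
Function('w')(m) = 8
Mul(-11544, Function('w')(13)) = Mul(-11544, 8) = -92352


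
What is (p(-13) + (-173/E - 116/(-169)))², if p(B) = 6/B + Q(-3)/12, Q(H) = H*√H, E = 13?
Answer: 78130653/456976 + 2211*I*√3/338 ≈ 170.97 + 11.33*I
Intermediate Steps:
Q(H) = H^(3/2)
p(B) = 6/B - I*√3/4 (p(B) = 6/B + (-3)^(3/2)/12 = 6/B - 3*I*√3*(1/12) = 6/B - I*√3/4)
(p(-13) + (-173/E - 116/(-169)))² = ((6/(-13) - I*√3/4) + (-173/13 - 116/(-169)))² = ((6*(-1/13) - I*√3/4) + (-173*1/13 - 116*(-1/169)))² = ((-6/13 - I*√3/4) + (-173/13 + 116/169))² = ((-6/13 - I*√3/4) - 2133/169)² = (-2211/169 - I*√3/4)²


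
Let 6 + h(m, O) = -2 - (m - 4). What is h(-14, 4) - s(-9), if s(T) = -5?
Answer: 15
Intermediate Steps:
h(m, O) = -4 - m (h(m, O) = -6 + (-2 - (m - 4)) = -6 + (-2 - (-4 + m)) = -6 + (-2 + (4 - m)) = -6 + (2 - m) = -4 - m)
h(-14, 4) - s(-9) = (-4 - 1*(-14)) - 1*(-5) = (-4 + 14) + 5 = 10 + 5 = 15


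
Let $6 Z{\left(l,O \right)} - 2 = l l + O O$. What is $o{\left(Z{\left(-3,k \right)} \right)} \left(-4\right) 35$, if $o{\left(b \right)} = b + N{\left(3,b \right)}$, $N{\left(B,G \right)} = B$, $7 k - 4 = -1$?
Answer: $- \frac{14300}{21} \approx -680.95$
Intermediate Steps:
$k = \frac{3}{7}$ ($k = \frac{4}{7} + \frac{1}{7} \left(-1\right) = \frac{4}{7} - \frac{1}{7} = \frac{3}{7} \approx 0.42857$)
$Z{\left(l,O \right)} = \frac{1}{3} + \frac{O^{2}}{6} + \frac{l^{2}}{6}$ ($Z{\left(l,O \right)} = \frac{1}{3} + \frac{l l + O O}{6} = \frac{1}{3} + \frac{l^{2} + O^{2}}{6} = \frac{1}{3} + \frac{O^{2} + l^{2}}{6} = \frac{1}{3} + \left(\frac{O^{2}}{6} + \frac{l^{2}}{6}\right) = \frac{1}{3} + \frac{O^{2}}{6} + \frac{l^{2}}{6}$)
$o{\left(b \right)} = 3 + b$ ($o{\left(b \right)} = b + 3 = 3 + b$)
$o{\left(Z{\left(-3,k \right)} \right)} \left(-4\right) 35 = \left(3 + \left(\frac{1}{3} + \frac{\left(\frac{3}{7}\right)^{2}}{6} + \frac{\left(-3\right)^{2}}{6}\right)\right) \left(-4\right) 35 = \left(3 + \left(\frac{1}{3} + \frac{1}{6} \cdot \frac{9}{49} + \frac{1}{6} \cdot 9\right)\right) \left(-4\right) 35 = \left(3 + \left(\frac{1}{3} + \frac{3}{98} + \frac{3}{2}\right)\right) \left(-4\right) 35 = \left(3 + \frac{274}{147}\right) \left(-4\right) 35 = \frac{715}{147} \left(-4\right) 35 = \left(- \frac{2860}{147}\right) 35 = - \frac{14300}{21}$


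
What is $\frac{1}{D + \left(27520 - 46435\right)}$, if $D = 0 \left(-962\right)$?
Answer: $- \frac{1}{18915} \approx -5.2868 \cdot 10^{-5}$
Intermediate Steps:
$D = 0$
$\frac{1}{D + \left(27520 - 46435\right)} = \frac{1}{0 + \left(27520 - 46435\right)} = \frac{1}{0 - 18915} = \frac{1}{-18915} = - \frac{1}{18915}$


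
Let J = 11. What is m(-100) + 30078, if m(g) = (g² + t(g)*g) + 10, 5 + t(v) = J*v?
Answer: 150588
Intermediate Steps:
t(v) = -5 + 11*v
m(g) = 10 + g² + g*(-5 + 11*g) (m(g) = (g² + (-5 + 11*g)*g) + 10 = (g² + g*(-5 + 11*g)) + 10 = 10 + g² + g*(-5 + 11*g))
m(-100) + 30078 = (10 - 5*(-100) + 12*(-100)²) + 30078 = (10 + 500 + 12*10000) + 30078 = (10 + 500 + 120000) + 30078 = 120510 + 30078 = 150588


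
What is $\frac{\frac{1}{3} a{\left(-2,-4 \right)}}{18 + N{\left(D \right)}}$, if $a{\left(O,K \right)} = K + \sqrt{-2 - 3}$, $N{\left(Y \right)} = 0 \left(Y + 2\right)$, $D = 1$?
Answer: $- \frac{2}{27} + \frac{i \sqrt{5}}{54} \approx -0.074074 + 0.041409 i$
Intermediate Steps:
$N{\left(Y \right)} = 0$ ($N{\left(Y \right)} = 0 \left(2 + Y\right) = 0$)
$a{\left(O,K \right)} = K + i \sqrt{5}$ ($a{\left(O,K \right)} = K + \sqrt{-5} = K + i \sqrt{5}$)
$\frac{\frac{1}{3} a{\left(-2,-4 \right)}}{18 + N{\left(D \right)}} = \frac{\frac{1}{3} \left(-4 + i \sqrt{5}\right)}{18 + 0} = \frac{\frac{1}{3} \left(-4 + i \sqrt{5}\right)}{18} = \left(- \frac{4}{3} + \frac{i \sqrt{5}}{3}\right) \frac{1}{18} = - \frac{2}{27} + \frac{i \sqrt{5}}{54}$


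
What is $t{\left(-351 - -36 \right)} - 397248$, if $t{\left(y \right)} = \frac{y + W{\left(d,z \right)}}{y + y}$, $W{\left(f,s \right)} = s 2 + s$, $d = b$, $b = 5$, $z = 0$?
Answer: $- \frac{794495}{2} \approx -3.9725 \cdot 10^{5}$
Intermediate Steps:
$d = 5$
$W{\left(f,s \right)} = 3 s$ ($W{\left(f,s \right)} = 2 s + s = 3 s$)
$t{\left(y \right)} = \frac{1}{2}$ ($t{\left(y \right)} = \frac{y + 3 \cdot 0}{y + y} = \frac{y + 0}{2 y} = y \frac{1}{2 y} = \frac{1}{2}$)
$t{\left(-351 - -36 \right)} - 397248 = \frac{1}{2} - 397248 = - \frac{794495}{2}$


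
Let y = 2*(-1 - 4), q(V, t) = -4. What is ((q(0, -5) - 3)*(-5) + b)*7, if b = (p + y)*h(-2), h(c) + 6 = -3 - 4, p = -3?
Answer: 1428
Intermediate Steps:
y = -10 (y = 2*(-5) = -10)
h(c) = -13 (h(c) = -6 + (-3 - 4) = -6 - 7 = -13)
b = 169 (b = (-3 - 10)*(-13) = -13*(-13) = 169)
((q(0, -5) - 3)*(-5) + b)*7 = ((-4 - 3)*(-5) + 169)*7 = (-7*(-5) + 169)*7 = (35 + 169)*7 = 204*7 = 1428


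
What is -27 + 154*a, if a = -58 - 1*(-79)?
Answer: 3207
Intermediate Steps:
a = 21 (a = -58 + 79 = 21)
-27 + 154*a = -27 + 154*21 = -27 + 3234 = 3207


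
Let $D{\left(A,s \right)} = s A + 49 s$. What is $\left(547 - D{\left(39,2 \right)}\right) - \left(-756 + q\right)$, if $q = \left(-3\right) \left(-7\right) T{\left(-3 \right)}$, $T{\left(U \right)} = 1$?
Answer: $1106$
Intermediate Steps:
$D{\left(A,s \right)} = 49 s + A s$ ($D{\left(A,s \right)} = A s + 49 s = 49 s + A s$)
$q = 21$ ($q = \left(-3\right) \left(-7\right) 1 = 21 \cdot 1 = 21$)
$\left(547 - D{\left(39,2 \right)}\right) - \left(-756 + q\right) = \left(547 - 2 \left(49 + 39\right)\right) + \left(756 - 21\right) = \left(547 - 2 \cdot 88\right) + \left(756 - 21\right) = \left(547 - 176\right) + 735 = 371 + 735 = 1106$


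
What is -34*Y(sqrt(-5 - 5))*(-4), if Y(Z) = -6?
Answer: -816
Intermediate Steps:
-34*Y(sqrt(-5 - 5))*(-4) = -34*(-6)*(-4) = 204*(-4) = -816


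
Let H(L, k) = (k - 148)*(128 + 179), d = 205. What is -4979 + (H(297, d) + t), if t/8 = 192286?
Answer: 1550808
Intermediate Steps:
H(L, k) = -45436 + 307*k (H(L, k) = (-148 + k)*307 = -45436 + 307*k)
t = 1538288 (t = 8*192286 = 1538288)
-4979 + (H(297, d) + t) = -4979 + ((-45436 + 307*205) + 1538288) = -4979 + ((-45436 + 62935) + 1538288) = -4979 + (17499 + 1538288) = -4979 + 1555787 = 1550808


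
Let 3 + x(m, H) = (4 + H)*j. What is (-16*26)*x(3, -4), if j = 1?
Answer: 1248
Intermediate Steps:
x(m, H) = 1 + H (x(m, H) = -3 + (4 + H)*1 = -3 + (4 + H) = 1 + H)
(-16*26)*x(3, -4) = (-16*26)*(1 - 4) = -416*(-3) = 1248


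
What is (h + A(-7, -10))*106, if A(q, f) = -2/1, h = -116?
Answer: -12508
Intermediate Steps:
A(q, f) = -2 (A(q, f) = -2*1 = -2)
(h + A(-7, -10))*106 = (-116 - 2)*106 = -118*106 = -12508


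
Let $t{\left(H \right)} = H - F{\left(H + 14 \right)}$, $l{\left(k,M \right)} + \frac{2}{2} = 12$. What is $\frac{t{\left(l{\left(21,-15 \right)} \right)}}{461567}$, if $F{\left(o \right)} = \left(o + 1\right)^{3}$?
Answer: $- \frac{17565}{461567} \approx -0.038055$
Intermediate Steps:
$F{\left(o \right)} = \left(1 + o\right)^{3}$
$l{\left(k,M \right)} = 11$ ($l{\left(k,M \right)} = -1 + 12 = 11$)
$t{\left(H \right)} = H - \left(15 + H\right)^{3}$ ($t{\left(H \right)} = H - \left(1 + \left(H + 14\right)\right)^{3} = H - \left(1 + \left(14 + H\right)\right)^{3} = H - \left(15 + H\right)^{3}$)
$\frac{t{\left(l{\left(21,-15 \right)} \right)}}{461567} = \frac{11 - \left(15 + 11\right)^{3}}{461567} = \left(11 - 26^{3}\right) \frac{1}{461567} = \left(11 - 17576\right) \frac{1}{461567} = \left(-17565\right) \frac{1}{461567} = - \frac{17565}{461567}$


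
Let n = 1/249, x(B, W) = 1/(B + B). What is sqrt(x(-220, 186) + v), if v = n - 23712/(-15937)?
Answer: sqrt(1135343776305313410)/873028860 ≈ 1.2205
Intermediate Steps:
x(B, W) = 1/(2*B)
n = 1/249 ≈ 0.0040161
v = 5920225/3968313 (v = 1/249 - 23712/(-15937) = 1/249 - 23712*(-1/15937) = 1/249 + 23712/15937 = 5920225/3968313 ≈ 1.4919)
sqrt(x(-220, 186) + v) = sqrt((1/2)/(-220) + 5920225/3968313) = sqrt((1/2)*(-1/220) + 5920225/3968313) = sqrt(-1/440 + 5920225/3968313) = sqrt(2600930687/1746057720) = sqrt(1135343776305313410)/873028860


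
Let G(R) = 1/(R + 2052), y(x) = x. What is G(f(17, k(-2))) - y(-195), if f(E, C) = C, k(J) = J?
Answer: 399751/2050 ≈ 195.00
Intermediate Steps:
G(R) = 1/(2052 + R)
G(f(17, k(-2))) - y(-195) = 1/(2052 - 2) - 1*(-195) = 1/2050 + 195 = 399751/2050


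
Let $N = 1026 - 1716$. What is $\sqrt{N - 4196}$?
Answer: $i \sqrt{4886} \approx 69.9 i$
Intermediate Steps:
$N = -690$ ($N = 1026 - 1716 = -690$)
$\sqrt{N - 4196} = \sqrt{-690 - 4196} = \sqrt{-4886} = i \sqrt{4886}$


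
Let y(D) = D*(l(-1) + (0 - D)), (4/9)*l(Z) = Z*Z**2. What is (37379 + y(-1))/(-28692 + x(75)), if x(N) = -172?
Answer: -149521/115456 ≈ -1.2950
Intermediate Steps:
l(Z) = 9*Z**3/4 (l(Z) = 9*(Z*Z**2)/4 = 9*Z**3/4)
y(D) = D*(-9/4 - D) (y(D) = D*((9/4)*(-1)**3 + (0 - D)) = D*((9/4)*(-1) - D) = D*(-9/4 - D))
(37379 + y(-1))/(-28692 + x(75)) = (37379 - 1/4*(-1)*(9 + 4*(-1)))/(-28692 - 172) = (37379 - 1/4*(-1)*(9 - 4))/(-28864) = (37379 - 1/4*(-1)*5)*(-1/28864) = (37379 + 5/4)*(-1/28864) = (149521/4)*(-1/28864) = -149521/115456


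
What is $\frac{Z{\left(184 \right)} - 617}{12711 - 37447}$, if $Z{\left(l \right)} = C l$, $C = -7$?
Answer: $\frac{1905}{24736} \approx 0.077013$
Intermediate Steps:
$Z{\left(l \right)} = - 7 l$
$\frac{Z{\left(184 \right)} - 617}{12711 - 37447} = \frac{\left(-7\right) 184 - 617}{12711 - 37447} = \frac{-1288 - 617}{-24736} = \left(-1905\right) \left(- \frac{1}{24736}\right) = \frac{1905}{24736}$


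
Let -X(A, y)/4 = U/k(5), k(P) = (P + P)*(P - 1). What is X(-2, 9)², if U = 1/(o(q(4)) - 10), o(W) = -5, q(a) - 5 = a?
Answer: 1/22500 ≈ 4.4444e-5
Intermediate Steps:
q(a) = 5 + a
k(P) = 2*P*(-1 + P) (k(P) = (2*P)*(-1 + P) = 2*P*(-1 + P))
U = -1/15 (U = 1/(-5 - 10) = 1/(-15) = -1/15 ≈ -0.066667)
X(A, y) = 1/150 (X(A, y) = -(-4)/(15*(2*5*(-1 + 5))) = -(-4)/(15*(2*5*4)) = -(-4)/(15*40) = -4*(-1/600) = 1/150)
X(-2, 9)² = (1/150)² = 1/22500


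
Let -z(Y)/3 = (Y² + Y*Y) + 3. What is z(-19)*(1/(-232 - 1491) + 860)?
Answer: -3222869325/1723 ≈ -1.8705e+6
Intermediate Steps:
z(Y) = -9 - 6*Y² (z(Y) = -3*((Y² + Y*Y) + 3) = -3*((Y² + Y²) + 3) = -3*(2*Y² + 3) = -3*(3 + 2*Y²) = -9 - 6*Y²)
z(-19)*(1/(-232 - 1491) + 860) = (-9 - 6*(-19)²)*(1/(-232 - 1491) + 860) = (-9 - 6*361)*(1/(-1723) + 860) = (-9 - 2166)*(-1/1723 + 860) = -2175*1481779/1723 = -3222869325/1723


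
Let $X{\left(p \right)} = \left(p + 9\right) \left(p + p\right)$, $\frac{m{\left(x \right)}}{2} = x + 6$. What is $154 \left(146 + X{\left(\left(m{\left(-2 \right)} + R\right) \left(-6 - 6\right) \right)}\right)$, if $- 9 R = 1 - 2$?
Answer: $\frac{24035396}{9} \approx 2.6706 \cdot 10^{6}$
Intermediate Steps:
$R = \frac{1}{9}$ ($R = - \frac{1 - 2}{9} = \left(- \frac{1}{9}\right) \left(-1\right) = \frac{1}{9} \approx 0.11111$)
$m{\left(x \right)} = 12 + 2 x$ ($m{\left(x \right)} = 2 \left(x + 6\right) = 2 \left(6 + x\right) = 12 + 2 x$)
$X{\left(p \right)} = 2 p \left(9 + p\right)$ ($X{\left(p \right)} = \left(9 + p\right) 2 p = 2 p \left(9 + p\right)$)
$154 \left(146 + X{\left(\left(m{\left(-2 \right)} + R\right) \left(-6 - 6\right) \right)}\right) = 154 \left(146 + 2 \left(\left(12 + 2 \left(-2\right)\right) + \frac{1}{9}\right) \left(-6 - 6\right) \left(9 + \left(\left(12 + 2 \left(-2\right)\right) + \frac{1}{9}\right) \left(-6 - 6\right)\right)\right) = 154 \left(146 + 2 \left(\left(12 - 4\right) + \frac{1}{9}\right) \left(-12\right) \left(9 + \left(\left(12 - 4\right) + \frac{1}{9}\right) \left(-12\right)\right)\right) = 154 \left(146 + 2 \left(8 + \frac{1}{9}\right) \left(-12\right) \left(9 + \left(8 + \frac{1}{9}\right) \left(-12\right)\right)\right) = 154 \left(146 + 2 \cdot \frac{73}{9} \left(-12\right) \left(9 + \frac{73}{9} \left(-12\right)\right)\right) = 154 \left(146 + 2 \left(- \frac{292}{3}\right) \left(9 - \frac{292}{3}\right)\right) = 154 \left(146 + 2 \left(- \frac{292}{3}\right) \left(- \frac{265}{3}\right)\right) = 154 \left(146 + \frac{154760}{9}\right) = 154 \cdot \frac{156074}{9} = \frac{24035396}{9}$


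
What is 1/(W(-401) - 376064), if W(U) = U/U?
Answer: -1/376063 ≈ -2.6591e-6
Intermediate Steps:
W(U) = 1
1/(W(-401) - 376064) = 1/(1 - 376064) = 1/(-376063) = -1/376063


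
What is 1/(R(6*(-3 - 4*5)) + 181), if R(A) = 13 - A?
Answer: 1/332 ≈ 0.0030120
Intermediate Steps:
1/(R(6*(-3 - 4*5)) + 181) = 1/((13 - 6*(-3 - 4*5)) + 181) = 1/((13 - 6*(-3 - 20)) + 181) = 1/((13 - 6*(-23)) + 181) = 1/((13 - 1*(-138)) + 181) = 1/((13 + 138) + 181) = 1/(151 + 181) = 1/332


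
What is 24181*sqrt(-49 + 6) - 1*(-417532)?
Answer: 417532 + 24181*I*sqrt(43) ≈ 4.1753e+5 + 1.5857e+5*I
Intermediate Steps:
24181*sqrt(-49 + 6) - 1*(-417532) = 24181*sqrt(-43) + 417532 = 24181*(I*sqrt(43)) + 417532 = 24181*I*sqrt(43) + 417532 = 417532 + 24181*I*sqrt(43)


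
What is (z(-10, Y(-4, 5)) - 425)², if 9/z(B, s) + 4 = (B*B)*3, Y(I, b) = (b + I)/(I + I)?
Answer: 15823375681/87616 ≈ 1.8060e+5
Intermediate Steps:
Y(I, b) = (I + b)/(2*I) (Y(I, b) = (I + b)/((2*I)) = (I + b)*(1/(2*I)) = (I + b)/(2*I))
z(B, s) = 9/(-4 + 3*B²) (z(B, s) = 9/(-4 + (B*B)*3) = 9/(-4 + B²*3) = 9/(-4 + 3*B²))
(z(-10, Y(-4, 5)) - 425)² = (9/(-4 + 3*(-10)²) - 425)² = (9/(-4 + 3*100) - 425)² = (9/(-4 + 300) - 425)² = (9/296 - 425)² = (-125791/296)² = 15823375681/87616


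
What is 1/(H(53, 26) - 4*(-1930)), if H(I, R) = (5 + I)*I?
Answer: 1/10794 ≈ 9.2644e-5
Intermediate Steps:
H(I, R) = I*(5 + I)
1/(H(53, 26) - 4*(-1930)) = 1/(53*(5 + 53) - 4*(-1930)) = 1/(53*58 + 7720) = 1/(3074 + 7720) = 1/10794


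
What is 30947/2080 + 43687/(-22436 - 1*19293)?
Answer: 1200518403/86796320 ≈ 13.831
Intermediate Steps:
30947/2080 + 43687/(-22436 - 1*19293) = 30947*(1/2080) + 43687/(-22436 - 19293) = 30947/2080 + 43687/(-41729) = 30947/2080 + 43687*(-1/41729) = 30947/2080 - 43687/41729 = 1200518403/86796320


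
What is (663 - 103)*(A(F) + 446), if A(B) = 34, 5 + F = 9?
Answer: 268800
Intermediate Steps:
F = 4 (F = -5 + 9 = 4)
(663 - 103)*(A(F) + 446) = (663 - 103)*(34 + 446) = 560*480 = 268800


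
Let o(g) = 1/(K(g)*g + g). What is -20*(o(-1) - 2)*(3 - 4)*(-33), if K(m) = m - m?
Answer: 1980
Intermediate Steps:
K(m) = 0
o(g) = 1/g (o(g) = 1/(0*g + g) = 1/(0 + g) = 1/g)
-20*(o(-1) - 2)*(3 - 4)*(-33) = -20*(1/(-1) - 2)*(3 - 4)*(-33) = -20*(-1 - 2)*(-1)*(-33) = -(-60)*(-1)*(-33) = -20*3*(-33) = -60*(-33) = 1980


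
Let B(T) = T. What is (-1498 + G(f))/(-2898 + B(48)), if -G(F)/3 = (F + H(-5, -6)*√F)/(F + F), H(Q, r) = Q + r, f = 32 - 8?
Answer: 2999/5700 - 11*√6/22800 ≈ 0.52496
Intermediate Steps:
f = 24
G(F) = -3*(F - 11*√F)/(2*F) (G(F) = -3*(F + (-5 - 6)*√F)/(F + F) = -3*(F - 11*√F)/(2*F))
(-1498 + G(f))/(-2898 + B(48)) = (-1498 + (-3/2 + 33/(2*√24)))/(-2898 + 48) = (-1498 + (-3/2 + 33*(√6/12)/2))/(-2850) = (-1498 + (-3/2 + 11*√6/8))*(-1/2850) = (-2999/2 + 11*√6/8)*(-1/2850) = 2999/5700 - 11*√6/22800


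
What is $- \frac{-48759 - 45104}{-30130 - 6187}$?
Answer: $- \frac{4081}{1579} \approx -2.5845$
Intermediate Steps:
$- \frac{-48759 - 45104}{-30130 - 6187} = - \frac{-93863}{-36317} = - \frac{\left(-93863\right) \left(-1\right)}{36317} = \left(-1\right) \frac{4081}{1579} = - \frac{4081}{1579}$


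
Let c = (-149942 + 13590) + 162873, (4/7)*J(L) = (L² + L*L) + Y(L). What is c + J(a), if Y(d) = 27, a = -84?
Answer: 205057/4 ≈ 51264.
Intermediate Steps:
J(L) = 189/4 + 7*L²/2 (J(L) = 7*((L² + L*L) + 27)/4 = 7*((L² + L²) + 27)/4 = 7*(2*L² + 27)/4 = 7*(27 + 2*L²)/4 = 189/4 + 7*L²/2)
c = 26521 (c = -136352 + 162873 = 26521)
c + J(a) = 26521 + (189/4 + (7/2)*(-84)²) = 26521 + (189/4 + (7/2)*7056) = 26521 + (189/4 + 24696) = 26521 + 98973/4 = 205057/4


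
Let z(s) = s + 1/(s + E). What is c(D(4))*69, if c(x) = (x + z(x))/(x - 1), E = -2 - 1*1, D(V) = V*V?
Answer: 9591/65 ≈ 147.55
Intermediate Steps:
D(V) = V²
E = -3 (E = -2 - 1 = -3)
z(s) = s + 1/(-3 + s) (z(s) = s + 1/(s - 3) = s + 1/(-3 + s))
c(x) = (x + (1 + x² - 3*x)/(-3 + x))/(-1 + x) (c(x) = (x + (1 + x² - 3*x)/(-3 + x))/(x - 1) = (x + (1 + x² - 3*x)/(-3 + x))/(-1 + x))
c(D(4))*69 = ((1 - 6*4² + 2*(4²)²)/(3 + (4²)² - 4*4²))*69 = ((1 - 6*16 + 2*16²)/(3 + 16² - 4*16))*69 = ((1 - 96 + 2*256)/(3 + 256 - 64))*69 = ((1 - 96 + 512)/195)*69 = ((1/195)*417)*69 = (139/65)*69 = 9591/65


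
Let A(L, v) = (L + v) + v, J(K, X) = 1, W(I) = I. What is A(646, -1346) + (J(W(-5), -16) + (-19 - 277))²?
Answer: 84979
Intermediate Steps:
A(L, v) = L + 2*v
A(646, -1346) + (J(W(-5), -16) + (-19 - 277))² = (646 + 2*(-1346)) + (1 + (-19 - 277))² = (646 - 2692) + (1 - 296)² = -2046 + (-295)² = -2046 + 87025 = 84979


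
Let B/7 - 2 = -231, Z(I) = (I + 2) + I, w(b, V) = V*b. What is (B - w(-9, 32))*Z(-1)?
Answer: 0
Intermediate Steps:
Z(I) = 2 + 2*I (Z(I) = (2 + I) + I = 2 + 2*I)
B = -1603 (B = 14 + 7*(-231) = 14 - 1617 = -1603)
(B - w(-9, 32))*Z(-1) = (-1603 - 32*(-9))*(2 + 2*(-1)) = (-1603 - 1*(-288))*(2 - 2) = (-1603 + 288)*0 = -1315*0 = 0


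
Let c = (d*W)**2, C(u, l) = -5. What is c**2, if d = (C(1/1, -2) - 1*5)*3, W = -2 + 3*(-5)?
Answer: 67652010000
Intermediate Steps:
W = -17 (W = -2 - 15 = -17)
d = -30 (d = (-5 - 1*5)*3 = (-5 - 5)*3 = -10*3 = -30)
c = 260100 (c = (-30*(-17))**2 = 510**2 = 260100)
c**2 = 260100**2 = 67652010000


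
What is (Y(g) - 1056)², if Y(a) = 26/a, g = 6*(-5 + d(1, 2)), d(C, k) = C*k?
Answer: 90573289/81 ≈ 1.1182e+6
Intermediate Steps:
g = -18 (g = 6*(-5 + 1*2) = 6*(-5 + 2) = 6*(-3) = -18)
(Y(g) - 1056)² = (26/(-18) - 1056)² = (26*(-1/18) - 1056)² = (-13/9 - 1056)² = (-9517/9)² = 90573289/81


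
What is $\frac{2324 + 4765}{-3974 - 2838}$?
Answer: $- \frac{7089}{6812} \approx -1.0407$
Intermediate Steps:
$\frac{2324 + 4765}{-3974 - 2838} = \frac{7089}{-6812} = 7089 \left(- \frac{1}{6812}\right) = - \frac{7089}{6812}$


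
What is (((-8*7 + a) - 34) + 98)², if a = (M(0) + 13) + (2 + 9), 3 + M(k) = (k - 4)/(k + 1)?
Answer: 625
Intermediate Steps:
M(k) = -3 + (-4 + k)/(1 + k) (M(k) = -3 + (k - 4)/(k + 1) = -3 + (-4 + k)/(1 + k))
a = 17 (a = ((-7 - 2*0)/(1 + 0) + 13) + (2 + 9) = ((-7 + 0)/1 + 13) + 11 = (1*(-7) + 13) + 11 = (-7 + 13) + 11 = 6 + 11 = 17)
(((-8*7 + a) - 34) + 98)² = (((-8*7 + 17) - 34) + 98)² = (((-56 + 17) - 34) + 98)² = ((-39 - 34) + 98)² = (-73 + 98)² = 25² = 625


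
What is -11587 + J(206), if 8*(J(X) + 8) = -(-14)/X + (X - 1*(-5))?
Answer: -2383135/206 ≈ -11569.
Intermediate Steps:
J(X) = -59/8 + X/8 + 7/(4*X) (J(X) = -8 + (-(-14)/X + (X - 1*(-5)))/8 = -8 + (14/X + (X + 5))/8 = -8 + (14/X + (5 + X))/8 = -8 + (5 + X + 14/X)/8 = -8 + (5/8 + X/8 + 7/(4*X)) = -59/8 + X/8 + 7/(4*X))
-11587 + J(206) = -11587 + (⅛)*(14 + 206*(-59 + 206))/206 = -11587 + (⅛)*(1/206)*(14 + 206*147) = -11587 + (⅛)*(1/206)*(14 + 30282) = -11587 + (⅛)*(1/206)*30296 = -11587 + 3787/206 = -2383135/206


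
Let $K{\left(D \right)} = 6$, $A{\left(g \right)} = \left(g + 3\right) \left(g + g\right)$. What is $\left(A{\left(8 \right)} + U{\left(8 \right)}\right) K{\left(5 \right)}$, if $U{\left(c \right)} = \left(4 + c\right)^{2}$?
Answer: $1920$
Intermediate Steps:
$A{\left(g \right)} = 2 g \left(3 + g\right)$ ($A{\left(g \right)} = \left(3 + g\right) 2 g = 2 g \left(3 + g\right)$)
$\left(A{\left(8 \right)} + U{\left(8 \right)}\right) K{\left(5 \right)} = \left(2 \cdot 8 \left(3 + 8\right) + \left(4 + 8\right)^{2}\right) 6 = \left(2 \cdot 8 \cdot 11 + 12^{2}\right) 6 = \left(176 + 144\right) 6 = 320 \cdot 6 = 1920$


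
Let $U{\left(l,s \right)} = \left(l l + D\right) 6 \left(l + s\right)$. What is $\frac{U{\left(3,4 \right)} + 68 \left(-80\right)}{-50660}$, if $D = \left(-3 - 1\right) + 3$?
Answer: $\frac{1276}{12665} \approx 0.10075$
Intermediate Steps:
$D = -1$ ($D = -4 + 3 = -1$)
$U{\left(l,s \right)} = \left(-6 + 6 l^{2}\right) \left(l + s\right)$ ($U{\left(l,s \right)} = \left(l l - 1\right) 6 \left(l + s\right) = \left(l^{2} - 1\right) 6 \left(l + s\right) = \left(-1 + l^{2}\right) 6 \left(l + s\right) = \left(-6 + 6 l^{2}\right) \left(l + s\right)$)
$\frac{U{\left(3,4 \right)} + 68 \left(-80\right)}{-50660} = \frac{\left(\left(-6\right) 3 - 24 + 6 \cdot 3^{3} + 6 \cdot 4 \cdot 3^{2}\right) + 68 \left(-80\right)}{-50660} = \left(\left(-18 - 24 + 6 \cdot 27 + 6 \cdot 4 \cdot 9\right) - 5440\right) \left(- \frac{1}{50660}\right) = \left(\left(-18 - 24 + 162 + 216\right) - 5440\right) \left(- \frac{1}{50660}\right) = \left(336 - 5440\right) \left(- \frac{1}{50660}\right) = \left(-5104\right) \left(- \frac{1}{50660}\right) = \frac{1276}{12665}$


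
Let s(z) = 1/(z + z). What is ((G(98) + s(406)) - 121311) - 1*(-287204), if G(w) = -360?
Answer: 134412797/812 ≈ 1.6553e+5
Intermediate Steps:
s(z) = 1/(2*z)
((G(98) + s(406)) - 121311) - 1*(-287204) = ((-360 + (½)/406) - 121311) - 1*(-287204) = ((-360 + (½)*(1/406)) - 121311) + 287204 = ((-360 + 1/812) - 121311) + 287204 = (-292319/812 - 121311) + 287204 = -98796851/812 + 287204 = 134412797/812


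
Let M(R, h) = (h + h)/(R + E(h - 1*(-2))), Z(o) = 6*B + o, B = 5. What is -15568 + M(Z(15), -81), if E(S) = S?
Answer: -264575/17 ≈ -15563.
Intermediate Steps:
Z(o) = 30 + o (Z(o) = 6*5 + o = 30 + o)
M(R, h) = 2*h/(2 + R + h) (M(R, h) = (h + h)/(R + (h - 1*(-2))) = (2*h)/(R + (h + 2)) = (2*h)/(R + (2 + h)) = (2*h)/(2 + R + h) = 2*h/(2 + R + h))
-15568 + M(Z(15), -81) = -15568 + 2*(-81)/(2 + (30 + 15) - 81) = -15568 + 2*(-81)/(2 + 45 - 81) = -15568 + 2*(-81)/(-34) = -15568 + 2*(-81)*(-1/34) = -15568 + 81/17 = -264575/17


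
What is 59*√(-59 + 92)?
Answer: 59*√33 ≈ 338.93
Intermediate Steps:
59*√(-59 + 92) = 59*√33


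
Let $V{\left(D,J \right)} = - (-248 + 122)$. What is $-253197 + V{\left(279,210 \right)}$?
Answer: $-253071$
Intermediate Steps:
$V{\left(D,J \right)} = 126$ ($V{\left(D,J \right)} = \left(-1\right) \left(-126\right) = 126$)
$-253197 + V{\left(279,210 \right)} = -253197 + 126 = -253071$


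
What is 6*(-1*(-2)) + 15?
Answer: 27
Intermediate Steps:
6*(-1*(-2)) + 15 = 6*2 + 15 = 12 + 15 = 27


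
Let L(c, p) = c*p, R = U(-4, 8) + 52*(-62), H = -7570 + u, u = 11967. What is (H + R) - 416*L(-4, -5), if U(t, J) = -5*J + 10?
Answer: -7177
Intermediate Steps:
U(t, J) = 10 - 5*J
H = 4397 (H = -7570 + 11967 = 4397)
R = -3254 (R = (10 - 5*8) + 52*(-62) = (10 - 40) - 3224 = -30 - 3224 = -3254)
(H + R) - 416*L(-4, -5) = (4397 - 3254) - (-1664)*(-5) = 1143 - 416*20 = 1143 - 8320 = -7177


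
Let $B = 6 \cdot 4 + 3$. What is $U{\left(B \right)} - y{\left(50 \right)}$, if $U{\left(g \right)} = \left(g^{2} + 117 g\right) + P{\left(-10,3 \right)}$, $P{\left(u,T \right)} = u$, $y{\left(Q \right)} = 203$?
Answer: $3675$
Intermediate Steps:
$B = 27$ ($B = 24 + 3 = 27$)
$U{\left(g \right)} = -10 + g^{2} + 117 g$ ($U{\left(g \right)} = \left(g^{2} + 117 g\right) - 10 = -10 + g^{2} + 117 g$)
$U{\left(B \right)} - y{\left(50 \right)} = \left(-10 + 27^{2} + 117 \cdot 27\right) - 203 = \left(-10 + 729 + 3159\right) - 203 = 3878 - 203 = 3675$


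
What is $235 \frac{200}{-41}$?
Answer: $- \frac{47000}{41} \approx -1146.3$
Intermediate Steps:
$235 \frac{200}{-41} = 235 \cdot 200 \left(- \frac{1}{41}\right) = 235 \left(- \frac{200}{41}\right) = - \frac{47000}{41}$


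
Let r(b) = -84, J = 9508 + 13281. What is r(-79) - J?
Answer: -22873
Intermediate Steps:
J = 22789
r(-79) - J = -84 - 1*22789 = -84 - 22789 = -22873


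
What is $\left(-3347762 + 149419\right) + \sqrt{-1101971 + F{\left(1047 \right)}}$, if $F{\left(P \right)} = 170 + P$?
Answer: $-3198343 + 3 i \sqrt{122306} \approx -3.1983 \cdot 10^{6} + 1049.2 i$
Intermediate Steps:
$\left(-3347762 + 149419\right) + \sqrt{-1101971 + F{\left(1047 \right)}} = \left(-3347762 + 149419\right) + \sqrt{-1101971 + \left(170 + 1047\right)} = -3198343 + \sqrt{-1101971 + 1217} = -3198343 + \sqrt{-1100754} = -3198343 + 3 i \sqrt{122306}$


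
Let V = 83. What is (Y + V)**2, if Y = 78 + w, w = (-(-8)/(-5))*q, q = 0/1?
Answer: 25921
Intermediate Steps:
q = 0 (q = 0*1 = 0)
w = 0 (w = -(-8)/(-5)*0 = -(-8)*(-1)/5*0 = -4*2/5*0 = -8/5*0 = 0)
Y = 78 (Y = 78 + 0 = 78)
(Y + V)**2 = (78 + 83)**2 = 161**2 = 25921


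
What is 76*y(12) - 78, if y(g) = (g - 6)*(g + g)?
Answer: 10866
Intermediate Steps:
y(g) = 2*g*(-6 + g) (y(g) = (-6 + g)*(2*g) = 2*g*(-6 + g))
76*y(12) - 78 = 76*(2*12*(-6 + 12)) - 78 = 76*(2*12*6) - 78 = 76*144 - 78 = 10944 - 78 = 10866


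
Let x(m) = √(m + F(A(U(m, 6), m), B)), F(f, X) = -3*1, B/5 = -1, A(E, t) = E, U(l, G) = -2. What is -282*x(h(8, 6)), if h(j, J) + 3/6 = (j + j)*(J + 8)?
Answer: -2961*√2 ≈ -4187.5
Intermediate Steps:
B = -5 (B = 5*(-1) = -5)
F(f, X) = -3
h(j, J) = -½ + 2*j*(8 + J) (h(j, J) = -½ + (j + j)*(J + 8) = -½ + (2*j)*(8 + J) = -½ + 2*j*(8 + J))
x(m) = √(-3 + m) (x(m) = √(m - 3) = √(-3 + m))
-282*x(h(8, 6)) = -282*√(-3 + (-½ + 16*8 + 2*6*8)) = -282*√(-3 + (-½ + 128 + 96)) = -282*√(-3 + 447/2) = -2961*√2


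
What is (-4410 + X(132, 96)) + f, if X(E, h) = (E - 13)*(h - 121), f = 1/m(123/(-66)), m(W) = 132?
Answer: -974819/132 ≈ -7385.0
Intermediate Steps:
f = 1/132 ≈ 0.0075758
X(E, h) = (-121 + h)*(-13 + E) (X(E, h) = (-13 + E)*(-121 + h) = (-121 + h)*(-13 + E))
(-4410 + X(132, 96)) + f = (-4410 + (1573 - 121*132 - 13*96 + 132*96)) + 1/132 = (-4410 + (1573 - 15972 - 1248 + 12672)) + 1/132 = (-4410 - 2975) + 1/132 = -7385 + 1/132 = -974819/132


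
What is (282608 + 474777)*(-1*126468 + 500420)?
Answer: 283225635520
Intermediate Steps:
(282608 + 474777)*(-1*126468 + 500420) = 757385*(-126468 + 500420) = 757385*373952 = 283225635520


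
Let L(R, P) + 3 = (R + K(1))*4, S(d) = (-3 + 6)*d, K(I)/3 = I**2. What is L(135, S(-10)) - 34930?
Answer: -34381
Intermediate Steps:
K(I) = 3*I**2
S(d) = 3*d
L(R, P) = 9 + 4*R (L(R, P) = -3 + (R + 3*1**2)*4 = -3 + (R + 3*1)*4 = -3 + (R + 3)*4 = -3 + (3 + R)*4 = -3 + (12 + 4*R) = 9 + 4*R)
L(135, S(-10)) - 34930 = (9 + 4*135) - 34930 = (9 + 540) - 34930 = 549 - 34930 = -34381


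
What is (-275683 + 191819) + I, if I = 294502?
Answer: 210638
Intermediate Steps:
(-275683 + 191819) + I = (-275683 + 191819) + 294502 = -83864 + 294502 = 210638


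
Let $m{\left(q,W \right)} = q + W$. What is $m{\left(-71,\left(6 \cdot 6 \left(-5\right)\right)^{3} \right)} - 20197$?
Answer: $-5852268$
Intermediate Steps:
$m{\left(q,W \right)} = W + q$
$m{\left(-71,\left(6 \cdot 6 \left(-5\right)\right)^{3} \right)} - 20197 = \left(\left(6 \cdot 6 \left(-5\right)\right)^{3} - 71\right) - 20197 = \left(\left(36 \left(-5\right)\right)^{3} - 71\right) - 20197 = \left(\left(-180\right)^{3} - 71\right) - 20197 = \left(-5832000 - 71\right) - 20197 = -5832071 - 20197 = -5852268$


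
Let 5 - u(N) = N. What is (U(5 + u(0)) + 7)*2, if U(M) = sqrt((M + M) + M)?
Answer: 14 + 2*sqrt(30) ≈ 24.954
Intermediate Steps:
u(N) = 5 - N
U(M) = sqrt(3)*sqrt(M) (U(M) = sqrt(2*M + M) = sqrt(3*M) = sqrt(3)*sqrt(M))
(U(5 + u(0)) + 7)*2 = (sqrt(3)*sqrt(5 + (5 - 1*0)) + 7)*2 = (sqrt(3)*sqrt(5 + (5 + 0)) + 7)*2 = (sqrt(3)*sqrt(5 + 5) + 7)*2 = (sqrt(3)*sqrt(10) + 7)*2 = (sqrt(30) + 7)*2 = (7 + sqrt(30))*2 = 14 + 2*sqrt(30)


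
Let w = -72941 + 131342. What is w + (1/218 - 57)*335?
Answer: 8569043/218 ≈ 39308.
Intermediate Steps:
w = 58401
w + (1/218 - 57)*335 = 58401 + (1/218 - 57)*335 = 58401 - 12425/218*335 = 58401 - 4162375/218 = 8569043/218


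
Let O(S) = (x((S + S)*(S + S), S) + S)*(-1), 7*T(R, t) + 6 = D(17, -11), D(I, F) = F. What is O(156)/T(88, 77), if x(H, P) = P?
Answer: 2184/17 ≈ 128.47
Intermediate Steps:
T(R, t) = -17/7 (T(R, t) = -6/7 + (1/7)*(-11) = -6/7 - 11/7 = -17/7)
O(S) = -2*S (O(S) = (S + S)*(-1) = (2*S)*(-1) = -2*S)
O(156)/T(88, 77) = (-2*156)/(-17/7) = -312*(-7/17) = 2184/17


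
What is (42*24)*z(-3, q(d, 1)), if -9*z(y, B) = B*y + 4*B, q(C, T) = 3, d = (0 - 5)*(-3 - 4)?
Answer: -336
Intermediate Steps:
d = 35 (d = -5*(-7) = 35)
z(y, B) = -4*B/9 - B*y/9 (z(y, B) = -(B*y + 4*B)/9 = -(4*B + B*y)/9 = -4*B/9 - B*y/9)
(42*24)*z(-3, q(d, 1)) = (42*24)*(-1/9*3*(4 - 3)) = 1008*(-1/9*3*1) = 1008*(-1/3) = -336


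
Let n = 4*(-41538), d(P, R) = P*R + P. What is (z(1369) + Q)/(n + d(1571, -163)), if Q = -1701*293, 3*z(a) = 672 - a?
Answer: 747938/630981 ≈ 1.1854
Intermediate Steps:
d(P, R) = P + P*R
z(a) = 224 - a/3 (z(a) = (672 - a)/3 = 224 - a/3)
n = -166152
Q = -498393
(z(1369) + Q)/(n + d(1571, -163)) = ((224 - 1/3*1369) - 498393)/(-166152 + 1571*(1 - 163)) = ((224 - 1369/3) - 498393)/(-166152 + 1571*(-162)) = (-697/3 - 498393)/(-166152 - 254502) = -1495876/3/(-420654) = -1495876/3*(-1/420654) = 747938/630981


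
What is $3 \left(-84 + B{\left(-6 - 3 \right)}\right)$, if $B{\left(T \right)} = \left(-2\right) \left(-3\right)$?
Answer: $-234$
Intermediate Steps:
$B{\left(T \right)} = 6$
$3 \left(-84 + B{\left(-6 - 3 \right)}\right) = 3 \left(-84 + 6\right) = 3 \left(-78\right) = -234$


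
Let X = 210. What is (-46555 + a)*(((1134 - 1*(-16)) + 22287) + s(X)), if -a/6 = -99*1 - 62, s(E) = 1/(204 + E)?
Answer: -442346374291/414 ≈ -1.0685e+9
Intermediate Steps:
a = 966 (a = -6*(-99*1 - 62) = -6*(-99 - 62) = -6*(-161) = 966)
(-46555 + a)*(((1134 - 1*(-16)) + 22287) + s(X)) = (-46555 + 966)*(((1134 - 1*(-16)) + 22287) + 1/(204 + 210)) = -45589*(((1134 + 16) + 22287) + 1/414) = -45589*((1150 + 22287) + 1/414) = -45589*(23437 + 1/414) = -45589*9702919/414 = -442346374291/414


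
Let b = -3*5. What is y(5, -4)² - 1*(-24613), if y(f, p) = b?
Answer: 24838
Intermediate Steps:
b = -15
y(f, p) = -15
y(5, -4)² - 1*(-24613) = (-15)² - 1*(-24613) = 225 + 24613 = 24838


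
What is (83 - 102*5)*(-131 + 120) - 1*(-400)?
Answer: 5097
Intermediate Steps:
(83 - 102*5)*(-131 + 120) - 1*(-400) = (83 - 510)*(-11) + 400 = -427*(-11) + 400 = 4697 + 400 = 5097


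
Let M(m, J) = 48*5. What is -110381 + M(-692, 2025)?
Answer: -110141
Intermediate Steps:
M(m, J) = 240
-110381 + M(-692, 2025) = -110381 + 240 = -110141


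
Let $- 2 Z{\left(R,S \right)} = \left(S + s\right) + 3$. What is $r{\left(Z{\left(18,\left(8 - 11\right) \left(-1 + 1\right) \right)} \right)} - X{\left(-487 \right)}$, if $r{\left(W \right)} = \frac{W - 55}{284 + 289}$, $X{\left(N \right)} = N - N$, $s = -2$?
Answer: $- \frac{37}{382} \approx -0.096859$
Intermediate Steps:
$Z{\left(R,S \right)} = - \frac{1}{2} - \frac{S}{2}$ ($Z{\left(R,S \right)} = - \frac{\left(S - 2\right) + 3}{2} = - \frac{\left(-2 + S\right) + 3}{2} = - \frac{1 + S}{2} = - \frac{1}{2} - \frac{S}{2}$)
$X{\left(N \right)} = 0$
$r{\left(W \right)} = - \frac{55}{573} + \frac{W}{573}$ ($r{\left(W \right)} = \frac{-55 + W}{573} = \left(-55 + W\right) \frac{1}{573} = - \frac{55}{573} + \frac{W}{573}$)
$r{\left(Z{\left(18,\left(8 - 11\right) \left(-1 + 1\right) \right)} \right)} - X{\left(-487 \right)} = \left(- \frac{55}{573} + \frac{- \frac{1}{2} - \frac{\left(8 - 11\right) \left(-1 + 1\right)}{2}}{573}\right) - 0 = \left(- \frac{55}{573} + \frac{- \frac{1}{2} - \frac{\left(-3\right) 0}{2}}{573}\right) + 0 = \left(- \frac{55}{573} + \frac{- \frac{1}{2} - 0}{573}\right) + 0 = \left(- \frac{55}{573} + \frac{- \frac{1}{2} + 0}{573}\right) + 0 = \left(- \frac{55}{573} + \frac{1}{573} \left(- \frac{1}{2}\right)\right) + 0 = \left(- \frac{55}{573} - \frac{1}{1146}\right) + 0 = - \frac{37}{382} + 0 = - \frac{37}{382}$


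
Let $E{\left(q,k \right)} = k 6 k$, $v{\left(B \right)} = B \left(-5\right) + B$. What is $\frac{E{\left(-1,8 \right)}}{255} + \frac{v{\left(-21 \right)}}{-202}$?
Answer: $\frac{9358}{8585} \approx 1.09$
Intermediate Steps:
$v{\left(B \right)} = - 4 B$ ($v{\left(B \right)} = - 5 B + B = - 4 B$)
$E{\left(q,k \right)} = 6 k^{2}$ ($E{\left(q,k \right)} = 6 k k = 6 k^{2}$)
$\frac{E{\left(-1,8 \right)}}{255} + \frac{v{\left(-21 \right)}}{-202} = \frac{6 \cdot 8^{2}}{255} + \frac{\left(-4\right) \left(-21\right)}{-202} = 6 \cdot 64 \cdot \frac{1}{255} + 84 \left(- \frac{1}{202}\right) = 384 \cdot \frac{1}{255} - \frac{42}{101} = \frac{128}{85} - \frac{42}{101} = \frac{9358}{8585}$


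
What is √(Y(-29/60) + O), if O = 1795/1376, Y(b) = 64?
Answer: √7727874/344 ≈ 8.0811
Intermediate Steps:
O = 1795/1376 (O = 1795*(1/1376) = 1795/1376 ≈ 1.3045)
√(Y(-29/60) + O) = √(64 + 1795/1376) = √(89859/1376) = √7727874/344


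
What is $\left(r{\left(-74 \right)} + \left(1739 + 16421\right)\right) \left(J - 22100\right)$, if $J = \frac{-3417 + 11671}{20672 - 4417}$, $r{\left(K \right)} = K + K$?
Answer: $- \frac{6470401154952}{16255} \approx -3.9806 \cdot 10^{8}$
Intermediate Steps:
$r{\left(K \right)} = 2 K$
$J = \frac{8254}{16255} \approx 0.50778$
$\left(r{\left(-74 \right)} + \left(1739 + 16421\right)\right) \left(J - 22100\right) = \left(2 \left(-74\right) + \left(1739 + 16421\right)\right) \left(\frac{8254}{16255} - 22100\right) = \left(-148 + 18160\right) \left(- \frac{359227246}{16255}\right) = 18012 \left(- \frac{359227246}{16255}\right) = - \frac{6470401154952}{16255}$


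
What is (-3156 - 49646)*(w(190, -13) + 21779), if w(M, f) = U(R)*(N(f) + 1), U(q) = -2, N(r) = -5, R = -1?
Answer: -1150397174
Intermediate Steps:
w(M, f) = 8 (w(M, f) = -2*(-5 + 1) = -2*(-4) = 8)
(-3156 - 49646)*(w(190, -13) + 21779) = (-3156 - 49646)*(8 + 21779) = -52802*21787 = -1150397174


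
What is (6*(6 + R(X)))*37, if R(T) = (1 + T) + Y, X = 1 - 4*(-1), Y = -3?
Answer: 1998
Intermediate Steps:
X = 5 (X = 1 + 4 = 5)
R(T) = -2 + T (R(T) = (1 + T) - 3 = -2 + T)
(6*(6 + R(X)))*37 = (6*(6 + (-2 + 5)))*37 = (6*(6 + 3))*37 = (6*9)*37 = 54*37 = 1998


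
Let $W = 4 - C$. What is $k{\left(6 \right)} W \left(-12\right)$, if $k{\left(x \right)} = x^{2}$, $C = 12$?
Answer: $3456$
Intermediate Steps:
$W = -8$ ($W = 4 - 12 = -8$)
$k{\left(6 \right)} W \left(-12\right) = 6^{2} \left(-8\right) \left(-12\right) = 36 \left(-8\right) \left(-12\right) = \left(-288\right) \left(-12\right) = 3456$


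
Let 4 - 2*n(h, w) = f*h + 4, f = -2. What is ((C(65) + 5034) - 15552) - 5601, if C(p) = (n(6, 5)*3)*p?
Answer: -14949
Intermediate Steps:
n(h, w) = h (n(h, w) = 2 - (-2*h + 4)/2 = 2 - (4 - 2*h)/2 = 2 + (-2 + h) = h)
C(p) = 18*p (C(p) = (6*3)*p = 18*p)
((C(65) + 5034) - 15552) - 5601 = ((18*65 + 5034) - 15552) - 5601 = ((1170 + 5034) - 15552) - 5601 = (6204 - 15552) - 5601 = -9348 - 5601 = -14949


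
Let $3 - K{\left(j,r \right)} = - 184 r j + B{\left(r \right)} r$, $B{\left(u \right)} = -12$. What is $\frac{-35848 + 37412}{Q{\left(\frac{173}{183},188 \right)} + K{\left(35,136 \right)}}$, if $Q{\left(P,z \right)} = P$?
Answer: $\frac{143106}{80289049} \approx 0.0017824$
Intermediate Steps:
$K{\left(j,r \right)} = 3 + 12 r + 184 j r$ ($K{\left(j,r \right)} = 3 - \left(- 184 r j - 12 r\right) = 3 - \left(- 184 j r - 12 r\right) = 3 - \left(- 12 r - 184 j r\right) = 3 + \left(12 r + 184 j r\right) = 3 + 12 r + 184 j r$)
$\frac{-35848 + 37412}{Q{\left(\frac{173}{183},188 \right)} + K{\left(35,136 \right)}} = \frac{-35848 + 37412}{\frac{173}{183} + \left(3 + 12 \cdot 136 + 184 \cdot 35 \cdot 136\right)} = \frac{1564}{173 \cdot \frac{1}{183} + \left(3 + 1632 + 875840\right)} = \frac{1564}{\frac{173}{183} + 877475} = \frac{1564}{\frac{160578098}{183}} = 1564 \cdot \frac{183}{160578098} = \frac{143106}{80289049}$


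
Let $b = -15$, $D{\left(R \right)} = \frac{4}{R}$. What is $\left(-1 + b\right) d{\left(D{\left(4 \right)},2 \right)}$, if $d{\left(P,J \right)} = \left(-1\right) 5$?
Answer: $80$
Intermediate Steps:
$d{\left(P,J \right)} = -5$
$\left(-1 + b\right) d{\left(D{\left(4 \right)},2 \right)} = \left(-1 - 15\right) \left(-5\right) = \left(-16\right) \left(-5\right) = 80$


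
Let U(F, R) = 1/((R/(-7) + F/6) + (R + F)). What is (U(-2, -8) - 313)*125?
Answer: -7553750/193 ≈ -39139.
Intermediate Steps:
U(F, R) = 1/(6*R/7 + 7*F/6) (U(F, R) = 1/((R*(-⅐) + F*(⅙)) + (F + R)) = 1/((-R/7 + F/6) + (F + R)) = 1/(6*R/7 + 7*F/6))
(U(-2, -8) - 313)*125 = (42/(36*(-8) + 49*(-2)) - 313)*125 = (42/(-288 - 98) - 313)*125 = (42/(-386) - 313)*125 = (42*(-1/386) - 313)*125 = (-21/193 - 313)*125 = -60430/193*125 = -7553750/193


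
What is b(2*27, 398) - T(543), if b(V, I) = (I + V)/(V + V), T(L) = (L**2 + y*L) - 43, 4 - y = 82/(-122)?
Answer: -489716974/1647 ≈ -2.9734e+5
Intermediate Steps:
y = 285/61 (y = 4 - 82/(-122) = 4 - 82*(-1)/122 = 4 - 1*(-41/61) = 4 + 41/61 = 285/61 ≈ 4.6721)
T(L) = -43 + L**2 + 285*L/61 (T(L) = (L**2 + 285*L/61) - 43 = -43 + L**2 + 285*L/61)
b(V, I) = (I + V)/(2*V) (b(V, I) = (I + V)/((2*V)) = (I + V)*(1/(2*V)) = (I + V)/(2*V))
b(2*27, 398) - T(543) = (398 + 2*27)/(2*((2*27))) - (-43 + 543**2 + (285/61)*543) = (1/2)*(398 + 54)/54 - (-43 + 294849 + 154755/61) = (1/2)*(1/54)*452 - 1*18137921/61 = 113/27 - 18137921/61 = -489716974/1647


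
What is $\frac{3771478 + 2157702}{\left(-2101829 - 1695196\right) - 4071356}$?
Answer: $- \frac{5929180}{7868381} \approx -0.75354$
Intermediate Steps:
$\frac{3771478 + 2157702}{\left(-2101829 - 1695196\right) - 4071356} = \frac{5929180}{-3797025 - 4071356} = \frac{5929180}{-7868381} = 5929180 \left(- \frac{1}{7868381}\right) = - \frac{5929180}{7868381}$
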